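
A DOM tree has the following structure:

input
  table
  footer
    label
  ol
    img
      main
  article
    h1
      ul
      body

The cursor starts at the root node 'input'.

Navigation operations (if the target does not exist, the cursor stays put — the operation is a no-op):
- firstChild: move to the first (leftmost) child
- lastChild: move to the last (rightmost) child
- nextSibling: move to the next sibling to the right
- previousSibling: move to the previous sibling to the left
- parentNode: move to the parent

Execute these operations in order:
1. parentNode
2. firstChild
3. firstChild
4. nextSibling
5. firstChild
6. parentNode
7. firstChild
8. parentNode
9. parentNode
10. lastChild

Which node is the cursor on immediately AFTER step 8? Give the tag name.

After 1 (parentNode): input (no-op, stayed)
After 2 (firstChild): table
After 3 (firstChild): table (no-op, stayed)
After 4 (nextSibling): footer
After 5 (firstChild): label
After 6 (parentNode): footer
After 7 (firstChild): label
After 8 (parentNode): footer

Answer: footer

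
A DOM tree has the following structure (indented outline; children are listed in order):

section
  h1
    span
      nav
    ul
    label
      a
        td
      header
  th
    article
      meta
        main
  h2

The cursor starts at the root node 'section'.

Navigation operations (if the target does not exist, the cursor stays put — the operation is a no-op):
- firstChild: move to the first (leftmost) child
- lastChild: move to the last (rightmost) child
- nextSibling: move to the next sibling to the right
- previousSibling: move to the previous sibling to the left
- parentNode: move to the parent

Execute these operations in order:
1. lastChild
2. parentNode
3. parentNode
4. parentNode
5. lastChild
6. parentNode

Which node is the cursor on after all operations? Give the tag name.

After 1 (lastChild): h2
After 2 (parentNode): section
After 3 (parentNode): section (no-op, stayed)
After 4 (parentNode): section (no-op, stayed)
After 5 (lastChild): h2
After 6 (parentNode): section

Answer: section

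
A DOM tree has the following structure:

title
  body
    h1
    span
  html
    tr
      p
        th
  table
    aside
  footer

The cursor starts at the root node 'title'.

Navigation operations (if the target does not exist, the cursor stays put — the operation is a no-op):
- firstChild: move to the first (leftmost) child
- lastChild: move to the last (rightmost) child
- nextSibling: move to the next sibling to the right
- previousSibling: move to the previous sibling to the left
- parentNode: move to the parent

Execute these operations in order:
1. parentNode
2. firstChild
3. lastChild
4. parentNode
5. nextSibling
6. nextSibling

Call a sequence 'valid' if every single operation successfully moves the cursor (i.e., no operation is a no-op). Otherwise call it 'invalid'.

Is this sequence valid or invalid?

After 1 (parentNode): title (no-op, stayed)
After 2 (firstChild): body
After 3 (lastChild): span
After 4 (parentNode): body
After 5 (nextSibling): html
After 6 (nextSibling): table

Answer: invalid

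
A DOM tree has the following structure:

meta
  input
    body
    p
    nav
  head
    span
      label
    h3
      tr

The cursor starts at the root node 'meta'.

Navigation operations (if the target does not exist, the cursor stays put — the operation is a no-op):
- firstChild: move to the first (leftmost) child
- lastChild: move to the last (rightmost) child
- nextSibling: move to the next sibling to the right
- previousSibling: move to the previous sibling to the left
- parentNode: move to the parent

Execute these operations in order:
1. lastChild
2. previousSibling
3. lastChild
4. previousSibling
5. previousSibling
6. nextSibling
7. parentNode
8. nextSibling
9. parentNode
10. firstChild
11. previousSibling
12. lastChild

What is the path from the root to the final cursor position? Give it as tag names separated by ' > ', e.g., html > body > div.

After 1 (lastChild): head
After 2 (previousSibling): input
After 3 (lastChild): nav
After 4 (previousSibling): p
After 5 (previousSibling): body
After 6 (nextSibling): p
After 7 (parentNode): input
After 8 (nextSibling): head
After 9 (parentNode): meta
After 10 (firstChild): input
After 11 (previousSibling): input (no-op, stayed)
After 12 (lastChild): nav

Answer: meta > input > nav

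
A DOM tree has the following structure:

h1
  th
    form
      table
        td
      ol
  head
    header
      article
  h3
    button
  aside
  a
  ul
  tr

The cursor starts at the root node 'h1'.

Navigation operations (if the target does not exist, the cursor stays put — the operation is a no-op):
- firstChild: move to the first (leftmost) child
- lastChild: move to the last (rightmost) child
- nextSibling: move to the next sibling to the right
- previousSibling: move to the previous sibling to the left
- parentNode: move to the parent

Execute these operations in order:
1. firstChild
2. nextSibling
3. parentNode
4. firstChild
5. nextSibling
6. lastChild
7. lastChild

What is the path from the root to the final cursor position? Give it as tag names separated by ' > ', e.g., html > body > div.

Answer: h1 > head > header > article

Derivation:
After 1 (firstChild): th
After 2 (nextSibling): head
After 3 (parentNode): h1
After 4 (firstChild): th
After 5 (nextSibling): head
After 6 (lastChild): header
After 7 (lastChild): article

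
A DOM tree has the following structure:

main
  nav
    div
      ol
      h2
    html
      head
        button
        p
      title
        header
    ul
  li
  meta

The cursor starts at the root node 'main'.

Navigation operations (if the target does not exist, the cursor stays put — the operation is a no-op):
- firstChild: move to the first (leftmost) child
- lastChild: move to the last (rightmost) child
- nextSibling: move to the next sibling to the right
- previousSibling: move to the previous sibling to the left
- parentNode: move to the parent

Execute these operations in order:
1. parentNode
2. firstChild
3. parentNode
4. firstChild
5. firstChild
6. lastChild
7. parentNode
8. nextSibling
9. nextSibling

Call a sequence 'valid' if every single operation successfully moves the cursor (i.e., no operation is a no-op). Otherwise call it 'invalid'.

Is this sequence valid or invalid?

After 1 (parentNode): main (no-op, stayed)
After 2 (firstChild): nav
After 3 (parentNode): main
After 4 (firstChild): nav
After 5 (firstChild): div
After 6 (lastChild): h2
After 7 (parentNode): div
After 8 (nextSibling): html
After 9 (nextSibling): ul

Answer: invalid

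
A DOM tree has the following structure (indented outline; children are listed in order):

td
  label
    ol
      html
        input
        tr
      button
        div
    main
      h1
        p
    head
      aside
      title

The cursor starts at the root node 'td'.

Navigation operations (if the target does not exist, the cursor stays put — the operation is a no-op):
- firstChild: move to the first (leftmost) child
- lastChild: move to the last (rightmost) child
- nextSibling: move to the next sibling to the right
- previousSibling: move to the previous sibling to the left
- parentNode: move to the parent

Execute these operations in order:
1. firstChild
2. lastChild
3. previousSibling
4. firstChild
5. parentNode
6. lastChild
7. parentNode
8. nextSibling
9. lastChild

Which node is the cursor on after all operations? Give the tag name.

After 1 (firstChild): label
After 2 (lastChild): head
After 3 (previousSibling): main
After 4 (firstChild): h1
After 5 (parentNode): main
After 6 (lastChild): h1
After 7 (parentNode): main
After 8 (nextSibling): head
After 9 (lastChild): title

Answer: title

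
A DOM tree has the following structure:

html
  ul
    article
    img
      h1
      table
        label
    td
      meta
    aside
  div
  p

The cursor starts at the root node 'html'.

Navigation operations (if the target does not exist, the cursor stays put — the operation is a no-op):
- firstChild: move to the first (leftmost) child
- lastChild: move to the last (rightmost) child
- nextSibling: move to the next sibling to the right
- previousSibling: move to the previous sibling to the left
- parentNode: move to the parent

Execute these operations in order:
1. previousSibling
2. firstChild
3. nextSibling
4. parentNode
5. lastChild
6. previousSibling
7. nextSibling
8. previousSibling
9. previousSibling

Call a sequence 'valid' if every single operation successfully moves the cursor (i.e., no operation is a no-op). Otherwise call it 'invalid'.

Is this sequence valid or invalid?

After 1 (previousSibling): html (no-op, stayed)
After 2 (firstChild): ul
After 3 (nextSibling): div
After 4 (parentNode): html
After 5 (lastChild): p
After 6 (previousSibling): div
After 7 (nextSibling): p
After 8 (previousSibling): div
After 9 (previousSibling): ul

Answer: invalid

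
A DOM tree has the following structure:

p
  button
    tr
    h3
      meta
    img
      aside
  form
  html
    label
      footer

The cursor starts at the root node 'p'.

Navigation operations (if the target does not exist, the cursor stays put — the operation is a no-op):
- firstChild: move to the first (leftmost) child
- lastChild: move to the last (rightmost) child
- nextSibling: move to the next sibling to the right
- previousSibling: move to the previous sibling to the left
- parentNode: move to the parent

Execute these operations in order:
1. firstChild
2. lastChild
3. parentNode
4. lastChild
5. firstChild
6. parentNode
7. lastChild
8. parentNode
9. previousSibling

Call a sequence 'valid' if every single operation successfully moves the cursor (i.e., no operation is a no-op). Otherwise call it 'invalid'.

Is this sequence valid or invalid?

After 1 (firstChild): button
After 2 (lastChild): img
After 3 (parentNode): button
After 4 (lastChild): img
After 5 (firstChild): aside
After 6 (parentNode): img
After 7 (lastChild): aside
After 8 (parentNode): img
After 9 (previousSibling): h3

Answer: valid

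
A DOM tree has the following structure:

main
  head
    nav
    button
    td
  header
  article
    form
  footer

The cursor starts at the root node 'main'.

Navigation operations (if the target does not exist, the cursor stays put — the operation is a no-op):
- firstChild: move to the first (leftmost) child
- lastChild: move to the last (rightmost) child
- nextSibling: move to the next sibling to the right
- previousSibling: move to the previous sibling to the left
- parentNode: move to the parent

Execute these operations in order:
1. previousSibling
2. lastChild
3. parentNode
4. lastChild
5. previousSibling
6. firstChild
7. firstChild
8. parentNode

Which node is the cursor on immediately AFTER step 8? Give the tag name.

After 1 (previousSibling): main (no-op, stayed)
After 2 (lastChild): footer
After 3 (parentNode): main
After 4 (lastChild): footer
After 5 (previousSibling): article
After 6 (firstChild): form
After 7 (firstChild): form (no-op, stayed)
After 8 (parentNode): article

Answer: article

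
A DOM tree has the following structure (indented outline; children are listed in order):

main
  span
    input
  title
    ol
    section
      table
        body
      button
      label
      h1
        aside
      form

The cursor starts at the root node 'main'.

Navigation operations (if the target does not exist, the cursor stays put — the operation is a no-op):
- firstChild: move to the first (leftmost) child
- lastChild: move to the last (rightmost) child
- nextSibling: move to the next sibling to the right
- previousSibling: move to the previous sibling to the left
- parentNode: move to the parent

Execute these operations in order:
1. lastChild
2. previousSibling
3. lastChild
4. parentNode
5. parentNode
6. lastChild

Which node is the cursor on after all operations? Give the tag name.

Answer: title

Derivation:
After 1 (lastChild): title
After 2 (previousSibling): span
After 3 (lastChild): input
After 4 (parentNode): span
After 5 (parentNode): main
After 6 (lastChild): title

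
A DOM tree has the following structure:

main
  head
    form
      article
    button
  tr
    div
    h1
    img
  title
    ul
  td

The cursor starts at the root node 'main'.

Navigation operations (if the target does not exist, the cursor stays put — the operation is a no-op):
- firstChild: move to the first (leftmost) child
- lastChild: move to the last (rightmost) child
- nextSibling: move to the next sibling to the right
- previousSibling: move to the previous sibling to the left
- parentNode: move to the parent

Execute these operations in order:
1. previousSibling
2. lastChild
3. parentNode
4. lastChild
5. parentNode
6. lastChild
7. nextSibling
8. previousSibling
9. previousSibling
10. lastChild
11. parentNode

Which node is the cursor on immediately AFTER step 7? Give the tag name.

Answer: td

Derivation:
After 1 (previousSibling): main (no-op, stayed)
After 2 (lastChild): td
After 3 (parentNode): main
After 4 (lastChild): td
After 5 (parentNode): main
After 6 (lastChild): td
After 7 (nextSibling): td (no-op, stayed)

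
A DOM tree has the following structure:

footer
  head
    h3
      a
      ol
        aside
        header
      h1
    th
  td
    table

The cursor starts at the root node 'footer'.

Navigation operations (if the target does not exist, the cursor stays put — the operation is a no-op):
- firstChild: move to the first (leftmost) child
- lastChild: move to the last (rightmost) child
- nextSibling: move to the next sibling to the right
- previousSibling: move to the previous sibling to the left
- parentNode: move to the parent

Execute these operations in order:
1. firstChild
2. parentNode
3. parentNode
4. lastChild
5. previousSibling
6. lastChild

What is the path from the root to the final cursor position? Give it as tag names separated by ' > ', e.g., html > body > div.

Answer: footer > head > th

Derivation:
After 1 (firstChild): head
After 2 (parentNode): footer
After 3 (parentNode): footer (no-op, stayed)
After 4 (lastChild): td
After 5 (previousSibling): head
After 6 (lastChild): th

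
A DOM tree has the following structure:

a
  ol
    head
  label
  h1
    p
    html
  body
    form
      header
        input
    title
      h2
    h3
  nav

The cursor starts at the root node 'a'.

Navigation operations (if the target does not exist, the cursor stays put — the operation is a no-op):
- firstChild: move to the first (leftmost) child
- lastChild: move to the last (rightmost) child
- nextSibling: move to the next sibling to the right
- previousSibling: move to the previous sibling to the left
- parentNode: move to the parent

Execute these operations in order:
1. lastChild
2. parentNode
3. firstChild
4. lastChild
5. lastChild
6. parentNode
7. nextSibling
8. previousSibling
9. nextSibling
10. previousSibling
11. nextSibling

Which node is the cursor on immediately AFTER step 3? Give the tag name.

After 1 (lastChild): nav
After 2 (parentNode): a
After 3 (firstChild): ol

Answer: ol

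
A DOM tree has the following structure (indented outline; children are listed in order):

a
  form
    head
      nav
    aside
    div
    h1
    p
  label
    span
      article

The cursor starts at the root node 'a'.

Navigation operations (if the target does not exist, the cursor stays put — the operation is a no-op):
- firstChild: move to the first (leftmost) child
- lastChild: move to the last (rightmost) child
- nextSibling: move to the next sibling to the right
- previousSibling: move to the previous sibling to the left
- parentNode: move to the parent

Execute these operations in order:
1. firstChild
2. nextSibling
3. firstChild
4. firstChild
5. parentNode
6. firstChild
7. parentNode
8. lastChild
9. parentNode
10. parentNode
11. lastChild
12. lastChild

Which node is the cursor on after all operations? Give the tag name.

Answer: article

Derivation:
After 1 (firstChild): form
After 2 (nextSibling): label
After 3 (firstChild): span
After 4 (firstChild): article
After 5 (parentNode): span
After 6 (firstChild): article
After 7 (parentNode): span
After 8 (lastChild): article
After 9 (parentNode): span
After 10 (parentNode): label
After 11 (lastChild): span
After 12 (lastChild): article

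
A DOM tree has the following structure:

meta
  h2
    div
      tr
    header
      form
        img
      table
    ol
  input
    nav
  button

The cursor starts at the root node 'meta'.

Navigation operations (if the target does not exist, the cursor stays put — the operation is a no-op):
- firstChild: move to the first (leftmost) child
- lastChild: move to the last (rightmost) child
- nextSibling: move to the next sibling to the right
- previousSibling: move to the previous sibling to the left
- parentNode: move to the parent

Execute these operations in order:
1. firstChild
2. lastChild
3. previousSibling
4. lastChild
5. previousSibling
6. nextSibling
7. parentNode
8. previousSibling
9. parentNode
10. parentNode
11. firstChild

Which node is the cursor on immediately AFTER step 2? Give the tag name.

Answer: ol

Derivation:
After 1 (firstChild): h2
After 2 (lastChild): ol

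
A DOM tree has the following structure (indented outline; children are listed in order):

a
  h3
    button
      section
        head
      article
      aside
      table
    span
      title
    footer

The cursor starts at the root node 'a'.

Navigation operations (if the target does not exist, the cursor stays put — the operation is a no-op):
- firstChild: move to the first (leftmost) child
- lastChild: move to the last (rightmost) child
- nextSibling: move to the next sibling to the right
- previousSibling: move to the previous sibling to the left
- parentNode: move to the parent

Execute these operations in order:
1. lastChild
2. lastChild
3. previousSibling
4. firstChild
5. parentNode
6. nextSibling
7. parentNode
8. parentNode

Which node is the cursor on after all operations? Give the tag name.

Answer: a

Derivation:
After 1 (lastChild): h3
After 2 (lastChild): footer
After 3 (previousSibling): span
After 4 (firstChild): title
After 5 (parentNode): span
After 6 (nextSibling): footer
After 7 (parentNode): h3
After 8 (parentNode): a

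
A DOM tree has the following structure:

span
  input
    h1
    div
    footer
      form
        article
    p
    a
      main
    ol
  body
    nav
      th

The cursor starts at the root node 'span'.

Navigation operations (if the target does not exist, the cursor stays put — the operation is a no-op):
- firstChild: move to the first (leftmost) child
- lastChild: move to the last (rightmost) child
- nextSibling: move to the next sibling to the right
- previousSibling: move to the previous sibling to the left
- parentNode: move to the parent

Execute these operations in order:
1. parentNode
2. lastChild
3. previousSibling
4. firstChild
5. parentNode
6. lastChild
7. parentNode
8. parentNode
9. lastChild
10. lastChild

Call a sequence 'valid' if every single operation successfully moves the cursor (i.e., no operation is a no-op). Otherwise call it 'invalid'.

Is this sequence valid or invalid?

Answer: invalid

Derivation:
After 1 (parentNode): span (no-op, stayed)
After 2 (lastChild): body
After 3 (previousSibling): input
After 4 (firstChild): h1
After 5 (parentNode): input
After 6 (lastChild): ol
After 7 (parentNode): input
After 8 (parentNode): span
After 9 (lastChild): body
After 10 (lastChild): nav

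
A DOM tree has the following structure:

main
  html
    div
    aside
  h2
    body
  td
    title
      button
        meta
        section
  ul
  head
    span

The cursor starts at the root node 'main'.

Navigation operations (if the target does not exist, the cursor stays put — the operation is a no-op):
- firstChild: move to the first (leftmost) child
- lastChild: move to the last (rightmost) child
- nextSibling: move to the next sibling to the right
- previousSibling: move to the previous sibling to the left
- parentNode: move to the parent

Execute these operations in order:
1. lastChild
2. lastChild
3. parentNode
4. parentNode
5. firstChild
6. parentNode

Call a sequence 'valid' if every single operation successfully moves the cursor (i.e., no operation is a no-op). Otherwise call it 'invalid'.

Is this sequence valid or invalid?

Answer: valid

Derivation:
After 1 (lastChild): head
After 2 (lastChild): span
After 3 (parentNode): head
After 4 (parentNode): main
After 5 (firstChild): html
After 6 (parentNode): main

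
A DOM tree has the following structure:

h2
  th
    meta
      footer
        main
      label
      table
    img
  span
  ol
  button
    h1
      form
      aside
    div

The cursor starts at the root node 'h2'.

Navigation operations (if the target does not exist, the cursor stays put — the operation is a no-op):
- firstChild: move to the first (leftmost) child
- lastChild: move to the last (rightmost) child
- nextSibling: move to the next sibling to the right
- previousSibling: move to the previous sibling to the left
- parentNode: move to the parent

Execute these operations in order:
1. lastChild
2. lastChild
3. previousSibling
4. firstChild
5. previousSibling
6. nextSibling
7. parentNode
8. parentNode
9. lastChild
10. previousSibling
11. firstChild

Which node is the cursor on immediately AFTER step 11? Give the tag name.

Answer: form

Derivation:
After 1 (lastChild): button
After 2 (lastChild): div
After 3 (previousSibling): h1
After 4 (firstChild): form
After 5 (previousSibling): form (no-op, stayed)
After 6 (nextSibling): aside
After 7 (parentNode): h1
After 8 (parentNode): button
After 9 (lastChild): div
After 10 (previousSibling): h1
After 11 (firstChild): form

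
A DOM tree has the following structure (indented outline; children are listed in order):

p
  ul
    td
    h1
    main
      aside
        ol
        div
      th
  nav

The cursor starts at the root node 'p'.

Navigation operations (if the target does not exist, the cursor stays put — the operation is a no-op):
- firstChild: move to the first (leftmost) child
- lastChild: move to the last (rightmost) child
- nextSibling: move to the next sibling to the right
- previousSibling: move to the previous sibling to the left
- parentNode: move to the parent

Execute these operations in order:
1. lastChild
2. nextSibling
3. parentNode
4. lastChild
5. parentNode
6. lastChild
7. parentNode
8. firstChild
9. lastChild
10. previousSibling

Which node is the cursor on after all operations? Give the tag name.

After 1 (lastChild): nav
After 2 (nextSibling): nav (no-op, stayed)
After 3 (parentNode): p
After 4 (lastChild): nav
After 5 (parentNode): p
After 6 (lastChild): nav
After 7 (parentNode): p
After 8 (firstChild): ul
After 9 (lastChild): main
After 10 (previousSibling): h1

Answer: h1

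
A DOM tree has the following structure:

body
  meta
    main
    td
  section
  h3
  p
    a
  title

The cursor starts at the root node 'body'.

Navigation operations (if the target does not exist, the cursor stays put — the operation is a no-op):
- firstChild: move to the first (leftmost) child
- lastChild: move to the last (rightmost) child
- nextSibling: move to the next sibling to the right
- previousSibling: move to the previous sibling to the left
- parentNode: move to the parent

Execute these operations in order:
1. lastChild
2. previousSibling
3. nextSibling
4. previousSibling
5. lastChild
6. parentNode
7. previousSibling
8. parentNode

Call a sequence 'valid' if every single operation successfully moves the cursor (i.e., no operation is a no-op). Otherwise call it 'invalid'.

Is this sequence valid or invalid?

Answer: valid

Derivation:
After 1 (lastChild): title
After 2 (previousSibling): p
After 3 (nextSibling): title
After 4 (previousSibling): p
After 5 (lastChild): a
After 6 (parentNode): p
After 7 (previousSibling): h3
After 8 (parentNode): body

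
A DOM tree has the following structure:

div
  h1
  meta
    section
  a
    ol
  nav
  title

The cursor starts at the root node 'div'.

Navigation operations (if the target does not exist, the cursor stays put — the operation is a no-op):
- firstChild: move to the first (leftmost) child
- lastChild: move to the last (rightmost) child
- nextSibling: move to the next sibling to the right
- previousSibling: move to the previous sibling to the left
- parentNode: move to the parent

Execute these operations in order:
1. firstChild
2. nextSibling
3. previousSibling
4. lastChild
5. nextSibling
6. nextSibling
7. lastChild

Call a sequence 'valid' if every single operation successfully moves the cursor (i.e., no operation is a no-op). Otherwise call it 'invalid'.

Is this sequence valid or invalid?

Answer: invalid

Derivation:
After 1 (firstChild): h1
After 2 (nextSibling): meta
After 3 (previousSibling): h1
After 4 (lastChild): h1 (no-op, stayed)
After 5 (nextSibling): meta
After 6 (nextSibling): a
After 7 (lastChild): ol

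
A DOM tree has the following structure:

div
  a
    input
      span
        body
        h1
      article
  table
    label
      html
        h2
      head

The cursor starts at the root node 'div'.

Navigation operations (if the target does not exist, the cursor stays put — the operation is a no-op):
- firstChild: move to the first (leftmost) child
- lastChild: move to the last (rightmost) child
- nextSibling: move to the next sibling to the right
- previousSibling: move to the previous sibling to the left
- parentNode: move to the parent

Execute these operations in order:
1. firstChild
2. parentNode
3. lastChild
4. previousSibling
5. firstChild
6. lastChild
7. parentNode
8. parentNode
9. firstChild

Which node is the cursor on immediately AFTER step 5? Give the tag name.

Answer: input

Derivation:
After 1 (firstChild): a
After 2 (parentNode): div
After 3 (lastChild): table
After 4 (previousSibling): a
After 5 (firstChild): input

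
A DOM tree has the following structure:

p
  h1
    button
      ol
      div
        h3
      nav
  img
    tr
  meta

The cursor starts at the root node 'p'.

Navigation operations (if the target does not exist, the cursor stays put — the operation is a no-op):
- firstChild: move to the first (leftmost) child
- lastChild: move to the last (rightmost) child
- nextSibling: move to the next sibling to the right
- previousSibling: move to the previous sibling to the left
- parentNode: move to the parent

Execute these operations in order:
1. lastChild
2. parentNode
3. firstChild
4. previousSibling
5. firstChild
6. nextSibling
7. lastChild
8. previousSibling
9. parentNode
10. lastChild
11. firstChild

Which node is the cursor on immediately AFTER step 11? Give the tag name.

After 1 (lastChild): meta
After 2 (parentNode): p
After 3 (firstChild): h1
After 4 (previousSibling): h1 (no-op, stayed)
After 5 (firstChild): button
After 6 (nextSibling): button (no-op, stayed)
After 7 (lastChild): nav
After 8 (previousSibling): div
After 9 (parentNode): button
After 10 (lastChild): nav
After 11 (firstChild): nav (no-op, stayed)

Answer: nav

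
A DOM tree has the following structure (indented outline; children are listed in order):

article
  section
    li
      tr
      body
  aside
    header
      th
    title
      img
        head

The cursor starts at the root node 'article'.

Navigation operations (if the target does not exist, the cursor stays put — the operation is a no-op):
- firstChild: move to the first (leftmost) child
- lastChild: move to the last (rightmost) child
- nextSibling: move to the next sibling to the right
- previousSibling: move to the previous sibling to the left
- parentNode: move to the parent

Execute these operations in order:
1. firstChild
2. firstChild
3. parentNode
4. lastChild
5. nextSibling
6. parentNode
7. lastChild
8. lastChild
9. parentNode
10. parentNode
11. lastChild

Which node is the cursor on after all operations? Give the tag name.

After 1 (firstChild): section
After 2 (firstChild): li
After 3 (parentNode): section
After 4 (lastChild): li
After 5 (nextSibling): li (no-op, stayed)
After 6 (parentNode): section
After 7 (lastChild): li
After 8 (lastChild): body
After 9 (parentNode): li
After 10 (parentNode): section
After 11 (lastChild): li

Answer: li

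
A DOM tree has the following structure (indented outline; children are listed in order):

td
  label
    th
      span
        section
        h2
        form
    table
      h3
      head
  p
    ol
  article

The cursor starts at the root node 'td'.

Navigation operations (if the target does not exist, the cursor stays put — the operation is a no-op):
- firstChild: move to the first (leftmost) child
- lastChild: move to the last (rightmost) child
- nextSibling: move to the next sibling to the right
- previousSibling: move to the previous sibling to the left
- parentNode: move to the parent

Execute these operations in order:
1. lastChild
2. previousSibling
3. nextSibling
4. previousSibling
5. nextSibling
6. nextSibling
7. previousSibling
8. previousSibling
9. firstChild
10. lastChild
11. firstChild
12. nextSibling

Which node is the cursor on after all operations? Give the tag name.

Answer: h2

Derivation:
After 1 (lastChild): article
After 2 (previousSibling): p
After 3 (nextSibling): article
After 4 (previousSibling): p
After 5 (nextSibling): article
After 6 (nextSibling): article (no-op, stayed)
After 7 (previousSibling): p
After 8 (previousSibling): label
After 9 (firstChild): th
After 10 (lastChild): span
After 11 (firstChild): section
After 12 (nextSibling): h2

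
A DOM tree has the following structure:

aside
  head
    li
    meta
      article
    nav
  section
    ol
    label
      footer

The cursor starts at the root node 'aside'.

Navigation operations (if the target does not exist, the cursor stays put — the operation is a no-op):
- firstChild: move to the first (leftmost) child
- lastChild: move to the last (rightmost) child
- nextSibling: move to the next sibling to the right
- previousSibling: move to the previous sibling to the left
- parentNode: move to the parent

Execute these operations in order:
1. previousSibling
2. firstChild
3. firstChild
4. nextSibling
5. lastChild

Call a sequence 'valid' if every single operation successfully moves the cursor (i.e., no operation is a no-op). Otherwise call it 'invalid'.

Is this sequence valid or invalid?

After 1 (previousSibling): aside (no-op, stayed)
After 2 (firstChild): head
After 3 (firstChild): li
After 4 (nextSibling): meta
After 5 (lastChild): article

Answer: invalid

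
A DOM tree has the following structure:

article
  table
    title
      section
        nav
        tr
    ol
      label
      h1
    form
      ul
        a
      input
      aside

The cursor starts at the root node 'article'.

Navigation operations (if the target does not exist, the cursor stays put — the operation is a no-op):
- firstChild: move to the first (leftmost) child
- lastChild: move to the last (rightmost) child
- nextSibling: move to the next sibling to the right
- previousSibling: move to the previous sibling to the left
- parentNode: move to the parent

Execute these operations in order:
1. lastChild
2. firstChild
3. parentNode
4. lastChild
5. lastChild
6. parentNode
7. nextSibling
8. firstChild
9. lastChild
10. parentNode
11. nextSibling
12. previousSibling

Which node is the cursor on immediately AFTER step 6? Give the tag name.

After 1 (lastChild): table
After 2 (firstChild): title
After 3 (parentNode): table
After 4 (lastChild): form
After 5 (lastChild): aside
After 6 (parentNode): form

Answer: form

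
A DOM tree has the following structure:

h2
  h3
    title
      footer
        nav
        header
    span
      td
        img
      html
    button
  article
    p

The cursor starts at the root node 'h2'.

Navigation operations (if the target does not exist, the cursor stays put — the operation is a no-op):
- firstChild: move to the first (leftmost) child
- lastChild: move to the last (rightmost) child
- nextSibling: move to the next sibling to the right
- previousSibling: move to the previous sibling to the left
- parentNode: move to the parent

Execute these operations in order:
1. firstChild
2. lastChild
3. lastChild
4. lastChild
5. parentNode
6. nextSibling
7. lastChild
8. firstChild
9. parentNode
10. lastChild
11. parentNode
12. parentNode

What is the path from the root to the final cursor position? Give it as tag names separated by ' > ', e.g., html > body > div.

Answer: h2

Derivation:
After 1 (firstChild): h3
After 2 (lastChild): button
After 3 (lastChild): button (no-op, stayed)
After 4 (lastChild): button (no-op, stayed)
After 5 (parentNode): h3
After 6 (nextSibling): article
After 7 (lastChild): p
After 8 (firstChild): p (no-op, stayed)
After 9 (parentNode): article
After 10 (lastChild): p
After 11 (parentNode): article
After 12 (parentNode): h2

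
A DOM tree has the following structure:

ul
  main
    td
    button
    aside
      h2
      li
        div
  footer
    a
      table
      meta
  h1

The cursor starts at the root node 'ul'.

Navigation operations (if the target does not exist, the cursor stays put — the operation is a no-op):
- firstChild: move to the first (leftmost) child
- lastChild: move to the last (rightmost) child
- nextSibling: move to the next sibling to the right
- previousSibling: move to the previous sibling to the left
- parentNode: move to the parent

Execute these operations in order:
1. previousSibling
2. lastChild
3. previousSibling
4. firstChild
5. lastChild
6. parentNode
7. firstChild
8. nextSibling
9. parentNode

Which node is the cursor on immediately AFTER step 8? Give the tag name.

Answer: meta

Derivation:
After 1 (previousSibling): ul (no-op, stayed)
After 2 (lastChild): h1
After 3 (previousSibling): footer
After 4 (firstChild): a
After 5 (lastChild): meta
After 6 (parentNode): a
After 7 (firstChild): table
After 8 (nextSibling): meta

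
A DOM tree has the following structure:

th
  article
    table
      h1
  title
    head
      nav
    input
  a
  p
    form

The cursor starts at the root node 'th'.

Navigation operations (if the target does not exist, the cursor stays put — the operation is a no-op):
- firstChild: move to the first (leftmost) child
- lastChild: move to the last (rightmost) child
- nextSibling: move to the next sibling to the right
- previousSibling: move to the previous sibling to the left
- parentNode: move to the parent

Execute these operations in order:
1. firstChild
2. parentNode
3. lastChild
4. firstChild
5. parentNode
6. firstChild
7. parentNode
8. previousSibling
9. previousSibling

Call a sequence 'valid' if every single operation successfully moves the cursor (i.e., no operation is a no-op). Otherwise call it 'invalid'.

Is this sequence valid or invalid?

After 1 (firstChild): article
After 2 (parentNode): th
After 3 (lastChild): p
After 4 (firstChild): form
After 5 (parentNode): p
After 6 (firstChild): form
After 7 (parentNode): p
After 8 (previousSibling): a
After 9 (previousSibling): title

Answer: valid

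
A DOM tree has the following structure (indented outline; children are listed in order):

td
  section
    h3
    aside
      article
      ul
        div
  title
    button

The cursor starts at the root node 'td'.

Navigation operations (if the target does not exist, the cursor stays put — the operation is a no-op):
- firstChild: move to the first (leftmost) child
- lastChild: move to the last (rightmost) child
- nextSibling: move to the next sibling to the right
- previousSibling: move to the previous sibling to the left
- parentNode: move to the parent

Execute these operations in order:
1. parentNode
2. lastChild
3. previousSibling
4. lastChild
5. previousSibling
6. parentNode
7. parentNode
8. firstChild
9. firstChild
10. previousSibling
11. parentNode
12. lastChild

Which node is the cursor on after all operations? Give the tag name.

After 1 (parentNode): td (no-op, stayed)
After 2 (lastChild): title
After 3 (previousSibling): section
After 4 (lastChild): aside
After 5 (previousSibling): h3
After 6 (parentNode): section
After 7 (parentNode): td
After 8 (firstChild): section
After 9 (firstChild): h3
After 10 (previousSibling): h3 (no-op, stayed)
After 11 (parentNode): section
After 12 (lastChild): aside

Answer: aside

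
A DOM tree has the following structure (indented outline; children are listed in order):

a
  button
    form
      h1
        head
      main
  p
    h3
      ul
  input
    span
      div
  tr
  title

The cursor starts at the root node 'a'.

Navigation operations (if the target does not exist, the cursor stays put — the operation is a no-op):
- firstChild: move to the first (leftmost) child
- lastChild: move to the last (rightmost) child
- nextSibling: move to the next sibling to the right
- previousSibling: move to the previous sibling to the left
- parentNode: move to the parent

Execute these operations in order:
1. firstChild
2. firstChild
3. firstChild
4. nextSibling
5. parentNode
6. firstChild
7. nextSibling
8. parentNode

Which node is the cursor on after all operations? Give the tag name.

Answer: form

Derivation:
After 1 (firstChild): button
After 2 (firstChild): form
After 3 (firstChild): h1
After 4 (nextSibling): main
After 5 (parentNode): form
After 6 (firstChild): h1
After 7 (nextSibling): main
After 8 (parentNode): form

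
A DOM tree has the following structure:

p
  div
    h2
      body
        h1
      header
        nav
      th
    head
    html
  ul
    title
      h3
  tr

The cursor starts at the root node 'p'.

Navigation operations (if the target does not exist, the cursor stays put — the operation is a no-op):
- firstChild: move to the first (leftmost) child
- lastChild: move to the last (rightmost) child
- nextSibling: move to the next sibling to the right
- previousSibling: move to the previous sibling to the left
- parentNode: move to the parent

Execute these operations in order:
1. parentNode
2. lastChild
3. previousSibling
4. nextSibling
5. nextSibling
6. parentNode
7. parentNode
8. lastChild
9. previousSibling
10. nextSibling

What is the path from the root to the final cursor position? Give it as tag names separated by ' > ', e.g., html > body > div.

Answer: p > tr

Derivation:
After 1 (parentNode): p (no-op, stayed)
After 2 (lastChild): tr
After 3 (previousSibling): ul
After 4 (nextSibling): tr
After 5 (nextSibling): tr (no-op, stayed)
After 6 (parentNode): p
After 7 (parentNode): p (no-op, stayed)
After 8 (lastChild): tr
After 9 (previousSibling): ul
After 10 (nextSibling): tr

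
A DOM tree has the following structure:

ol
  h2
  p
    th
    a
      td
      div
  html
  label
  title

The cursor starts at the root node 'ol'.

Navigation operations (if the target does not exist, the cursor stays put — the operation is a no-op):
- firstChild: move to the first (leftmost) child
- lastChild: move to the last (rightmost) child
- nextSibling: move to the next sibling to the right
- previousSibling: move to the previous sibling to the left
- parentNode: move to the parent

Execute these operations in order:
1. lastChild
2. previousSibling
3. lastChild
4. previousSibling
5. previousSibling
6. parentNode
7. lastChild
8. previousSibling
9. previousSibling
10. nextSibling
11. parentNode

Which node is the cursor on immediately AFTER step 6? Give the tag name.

After 1 (lastChild): title
After 2 (previousSibling): label
After 3 (lastChild): label (no-op, stayed)
After 4 (previousSibling): html
After 5 (previousSibling): p
After 6 (parentNode): ol

Answer: ol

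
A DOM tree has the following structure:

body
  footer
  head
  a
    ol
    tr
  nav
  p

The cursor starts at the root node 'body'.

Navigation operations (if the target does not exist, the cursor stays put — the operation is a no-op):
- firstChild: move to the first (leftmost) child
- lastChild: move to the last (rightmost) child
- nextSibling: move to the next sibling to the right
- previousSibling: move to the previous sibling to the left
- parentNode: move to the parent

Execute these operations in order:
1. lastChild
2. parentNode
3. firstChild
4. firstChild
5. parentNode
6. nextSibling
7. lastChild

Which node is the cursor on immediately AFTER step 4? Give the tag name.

After 1 (lastChild): p
After 2 (parentNode): body
After 3 (firstChild): footer
After 4 (firstChild): footer (no-op, stayed)

Answer: footer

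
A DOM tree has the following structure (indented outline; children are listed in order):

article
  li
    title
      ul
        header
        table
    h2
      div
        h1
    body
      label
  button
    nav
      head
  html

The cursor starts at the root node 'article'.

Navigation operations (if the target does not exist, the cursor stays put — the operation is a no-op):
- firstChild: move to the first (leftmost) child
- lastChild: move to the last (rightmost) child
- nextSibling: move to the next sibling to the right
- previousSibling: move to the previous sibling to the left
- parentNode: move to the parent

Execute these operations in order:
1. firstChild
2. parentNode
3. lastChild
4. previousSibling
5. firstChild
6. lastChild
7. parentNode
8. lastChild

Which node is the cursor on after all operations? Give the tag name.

Answer: head

Derivation:
After 1 (firstChild): li
After 2 (parentNode): article
After 3 (lastChild): html
After 4 (previousSibling): button
After 5 (firstChild): nav
After 6 (lastChild): head
After 7 (parentNode): nav
After 8 (lastChild): head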